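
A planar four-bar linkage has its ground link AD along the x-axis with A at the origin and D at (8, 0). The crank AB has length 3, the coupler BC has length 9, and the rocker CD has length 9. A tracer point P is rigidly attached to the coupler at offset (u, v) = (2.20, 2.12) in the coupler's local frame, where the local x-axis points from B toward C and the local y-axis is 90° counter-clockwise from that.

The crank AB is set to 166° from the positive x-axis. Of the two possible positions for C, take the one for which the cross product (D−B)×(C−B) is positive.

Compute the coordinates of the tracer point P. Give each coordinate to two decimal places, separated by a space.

-3.06 3.78

A=(0,0), D=(8.00,0)
B = A + 3.00·(cos166°, sin166°) = (-2.9109, 0.7258)
|BD| = 10.9350
circle(B,9.00) ∩ circle(D,9.00): a=5.4675, h=7.1489
  candidates: C₊=(3.0190,7.4960) cross=78.173; C₋=(2.0701,-6.7702) cross=-78.173
  mode + wants cross > 0 → take C=(3.0190,7.4960) (cross=78.173)
ex = (C−B)/|BC| = (0.6589,0.7522); ey = (-0.7522,0.6589)
P = B + 2.20·ex + 2.12·ey = (-3.0561,3.7775)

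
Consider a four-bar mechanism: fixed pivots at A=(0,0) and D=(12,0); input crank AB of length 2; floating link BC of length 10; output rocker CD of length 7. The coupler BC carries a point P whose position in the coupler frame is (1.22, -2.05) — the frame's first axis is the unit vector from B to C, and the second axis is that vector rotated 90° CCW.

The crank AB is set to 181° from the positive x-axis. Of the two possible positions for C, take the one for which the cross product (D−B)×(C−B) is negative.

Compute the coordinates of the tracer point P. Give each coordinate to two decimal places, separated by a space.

A=(0,0), D=(12.00,0)
B = A + 2.00·(cos181°, sin181°) = (-1.9997, -0.0349)
|BD| = 13.9997
circle(B,10.00) ∩ circle(D,7.00): a=8.8213, h=4.7100
  candidates: C₊=(6.8099,4.6971) cross=65.939; C₋=(6.8334,-4.7229) cross=-65.939
  mode - wants cross < 0 → take C=(6.8334,-4.7229) (cross=-65.939)
ex = (C−B)/|BC| = (0.8833,-0.4688); ey = (0.4688,0.8833)
P = B + 1.22·ex + -2.05·ey = (-1.8831,-2.4176)

-1.88 -2.42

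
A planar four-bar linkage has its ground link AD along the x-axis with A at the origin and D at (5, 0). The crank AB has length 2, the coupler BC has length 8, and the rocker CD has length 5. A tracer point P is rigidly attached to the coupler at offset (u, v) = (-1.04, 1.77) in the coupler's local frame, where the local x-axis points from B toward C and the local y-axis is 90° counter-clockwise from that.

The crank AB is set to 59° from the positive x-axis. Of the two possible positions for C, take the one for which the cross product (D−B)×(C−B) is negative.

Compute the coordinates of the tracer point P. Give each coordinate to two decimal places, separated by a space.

A=(0,0), D=(5.00,0)
B = A + 2.00·(cos59°, sin59°) = (1.0301, 1.7143)
|BD| = 4.3243
circle(B,8.00) ∩ circle(D,5.00): a=6.6716, h=4.4148
  candidates: C₊=(8.9052,3.1224) cross=19.091; C₋=(5.4048,-4.9836) cross=-19.091
  mode - wants cross < 0 → take C=(5.4048,-4.9836) (cross=-19.091)
ex = (C−B)/|BC| = (0.5468,-0.8372); ey = (0.8372,0.5468)
P = B + -1.04·ex + 1.77·ey = (1.9433,3.5530)

1.94 3.55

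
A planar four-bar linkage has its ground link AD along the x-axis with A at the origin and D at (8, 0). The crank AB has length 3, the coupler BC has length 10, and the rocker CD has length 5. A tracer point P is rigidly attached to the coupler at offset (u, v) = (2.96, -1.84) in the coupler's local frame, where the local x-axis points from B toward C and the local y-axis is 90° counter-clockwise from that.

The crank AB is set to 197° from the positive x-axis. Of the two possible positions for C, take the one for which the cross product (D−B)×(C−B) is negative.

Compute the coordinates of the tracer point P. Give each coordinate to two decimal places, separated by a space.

A=(0,0), D=(8.00,0)
B = A + 3.00·(cos197°, sin197°) = (-2.8689, -0.8771)
|BD| = 10.9042
circle(B,10.00) ∩ circle(D,5.00): a=8.8912, h=4.5768
  candidates: C₊=(5.6253,4.4001) cross=49.907; C₋=(6.3616,-4.7239) cross=-49.907
  mode - wants cross < 0 → take C=(6.3616,-4.7239) (cross=-49.907)
ex = (C−B)/|BC| = (0.9230,-0.3847); ey = (0.3847,0.9230)
P = B + 2.96·ex + -1.84·ey = (-0.8445,-3.7142)

-0.84 -3.71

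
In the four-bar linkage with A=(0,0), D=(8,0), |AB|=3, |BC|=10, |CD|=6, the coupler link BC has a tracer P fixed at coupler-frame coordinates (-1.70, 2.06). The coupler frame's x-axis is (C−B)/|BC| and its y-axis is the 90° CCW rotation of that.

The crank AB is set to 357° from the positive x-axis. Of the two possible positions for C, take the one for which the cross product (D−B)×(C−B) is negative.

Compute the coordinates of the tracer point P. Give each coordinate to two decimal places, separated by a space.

A=(0,0), D=(8.00,0)
B = A + 3.00·(cos357°, sin357°) = (2.9959, -0.1570)
|BD| = 5.0066
circle(B,10.00) ∩ circle(D,6.00): a=8.8949, h=4.5696
  candidates: C₊=(11.7431,4.6893) cross=22.878; C₋=(12.0297,-4.4454) cross=-22.878
  mode - wants cross < 0 → take C=(12.0297,-4.4454) (cross=-22.878)
ex = (C−B)/|BC| = (0.9034,-0.4288); ey = (0.4288,0.9034)
P = B + -1.70·ex + 2.06·ey = (2.3435,2.4330)

2.34 2.43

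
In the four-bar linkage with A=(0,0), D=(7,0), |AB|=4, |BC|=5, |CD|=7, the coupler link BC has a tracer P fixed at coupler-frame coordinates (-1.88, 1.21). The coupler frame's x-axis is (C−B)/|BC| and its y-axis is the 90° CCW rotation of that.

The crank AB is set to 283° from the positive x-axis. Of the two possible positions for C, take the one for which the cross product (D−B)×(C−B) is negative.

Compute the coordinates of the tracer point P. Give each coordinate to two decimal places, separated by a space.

0.03 -1.84

A=(0,0), D=(7.00,0)
B = A + 4.00·(cos283°, sin283°) = (0.8998, -3.8975)
|BD| = 7.2390
circle(B,5.00) ∩ circle(D,7.00): a=1.9618, h=4.5991
  candidates: C₊=(0.0768,1.0343) cross=33.292; C₋=(5.0291,-6.7168) cross=-33.292
  mode - wants cross < 0 → take C=(5.0291,-6.7168) (cross=-33.292)
ex = (C−B)/|BC| = (0.8259,-0.5639); ey = (0.5639,0.8259)
P = B + -1.88·ex + 1.21·ey = (0.0295,-1.8381)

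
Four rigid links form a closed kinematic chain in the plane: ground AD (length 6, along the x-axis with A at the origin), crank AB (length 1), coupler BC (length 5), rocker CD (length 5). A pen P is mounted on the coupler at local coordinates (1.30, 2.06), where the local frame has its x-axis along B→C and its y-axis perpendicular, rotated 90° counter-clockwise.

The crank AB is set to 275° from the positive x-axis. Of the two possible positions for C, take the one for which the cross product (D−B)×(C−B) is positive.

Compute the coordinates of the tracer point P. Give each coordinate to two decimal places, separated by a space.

-1.15 1.10

A=(0,0), D=(6.00,0)
B = A + 1.00·(cos275°, sin275°) = (0.0872, -0.9962)
|BD| = 5.9962
circle(B,5.00) ∩ circle(D,5.00): a=2.9981, h=4.0014
  candidates: C₊=(2.3788,3.4477) cross=23.993; C₋=(3.7084,-4.4439) cross=-23.993
  mode + wants cross > 0 → take C=(2.3788,3.4477) (cross=23.993)
ex = (C−B)/|BC| = (0.4583,0.8888); ey = (-0.8888,0.4583)
P = B + 1.30·ex + 2.06·ey = (-1.1479,1.1034)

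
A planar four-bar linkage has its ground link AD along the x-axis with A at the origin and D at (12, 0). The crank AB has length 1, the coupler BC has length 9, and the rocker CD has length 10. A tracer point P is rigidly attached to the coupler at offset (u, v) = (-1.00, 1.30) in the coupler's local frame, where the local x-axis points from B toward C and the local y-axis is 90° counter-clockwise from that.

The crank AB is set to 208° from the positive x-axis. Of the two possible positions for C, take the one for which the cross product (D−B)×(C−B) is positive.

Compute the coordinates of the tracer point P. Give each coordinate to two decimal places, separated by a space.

A=(0,0), D=(12.00,0)
B = A + 1.00·(cos208°, sin208°) = (-0.8829, -0.4695)
|BD| = 12.8915
circle(B,9.00) ∩ circle(D,10.00): a=5.7088, h=6.9577
  candidates: C₊=(4.5687,6.6915) cross=89.695; C₋=(5.0755,-7.2146) cross=-89.695
  mode + wants cross > 0 → take C=(4.5687,6.6915) (cross=89.695)
ex = (C−B)/|BC| = (0.6057,0.7957); ey = (-0.7957,0.6057)
P = B + -1.00·ex + 1.30·ey = (-2.5230,-0.4777)

-2.52 -0.48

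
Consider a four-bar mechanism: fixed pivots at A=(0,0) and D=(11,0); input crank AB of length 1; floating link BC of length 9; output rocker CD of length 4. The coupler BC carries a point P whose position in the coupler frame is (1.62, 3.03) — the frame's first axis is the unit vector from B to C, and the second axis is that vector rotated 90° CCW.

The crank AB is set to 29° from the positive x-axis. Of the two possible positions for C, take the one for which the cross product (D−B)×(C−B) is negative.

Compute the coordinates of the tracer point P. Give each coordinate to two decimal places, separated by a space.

3.66 2.50

A=(0,0), D=(11.00,0)
B = A + 1.00·(cos29°, sin29°) = (0.8746, 0.4848)
|BD| = 10.1370
circle(B,9.00) ∩ circle(D,4.00): a=8.2746, h=3.5400
  candidates: C₊=(9.3090,3.6250) cross=35.885; C₋=(8.9704,-3.4469) cross=-35.885
  mode - wants cross < 0 → take C=(8.9704,-3.4469) (cross=-35.885)
ex = (C−B)/|BC| = (0.8995,-0.4369); ey = (0.4369,0.8995)
P = B + 1.62·ex + 3.03·ey = (3.6555,2.5027)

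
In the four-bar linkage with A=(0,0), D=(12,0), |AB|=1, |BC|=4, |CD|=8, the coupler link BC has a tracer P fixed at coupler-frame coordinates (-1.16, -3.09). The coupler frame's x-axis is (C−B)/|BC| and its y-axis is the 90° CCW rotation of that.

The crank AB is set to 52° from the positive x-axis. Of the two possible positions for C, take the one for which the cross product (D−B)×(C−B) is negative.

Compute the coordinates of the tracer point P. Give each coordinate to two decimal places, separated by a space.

A=(0,0), D=(12.00,0)
B = A + 1.00·(cos52°, sin52°) = (0.6157, 0.7880)
|BD| = 11.4116
circle(B,4.00) ∩ circle(D,8.00): a=3.6027, h=1.7381
  candidates: C₊=(4.3297,2.2731) cross=19.834; C₋=(4.0897,-1.1947) cross=-19.834
  mode - wants cross < 0 → take C=(4.0897,-1.1947) (cross=-19.834)
ex = (C−B)/|BC| = (0.8685,-0.4957); ey = (0.4957,0.8685)
P = B + -1.16·ex + -3.09·ey = (-1.9234,-1.3207)

-1.92 -1.32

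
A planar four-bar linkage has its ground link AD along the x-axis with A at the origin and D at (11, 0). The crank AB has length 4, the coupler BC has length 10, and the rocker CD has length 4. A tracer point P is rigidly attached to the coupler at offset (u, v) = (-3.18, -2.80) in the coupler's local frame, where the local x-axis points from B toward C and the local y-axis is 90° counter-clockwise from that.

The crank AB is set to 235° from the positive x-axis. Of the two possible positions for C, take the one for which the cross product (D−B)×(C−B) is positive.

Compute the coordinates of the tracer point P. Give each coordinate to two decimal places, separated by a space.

-4.23 -7.04

A=(0,0), D=(11.00,0)
B = A + 4.00·(cos235°, sin235°) = (-2.2943, -3.2766)
|BD| = 13.6921
circle(B,10.00) ∩ circle(D,4.00): a=9.9135, h=1.3123
  candidates: C₊=(7.0171,0.3699) cross=17.968; C₋=(7.6452,-2.1784) cross=-17.968
  mode + wants cross > 0 → take C=(7.0171,0.3699) (cross=17.968)
ex = (C−B)/|BC| = (0.9311,0.3647); ey = (-0.3647,0.9311)
P = B + -3.18·ex + -2.80·ey = (-4.2343,-7.0434)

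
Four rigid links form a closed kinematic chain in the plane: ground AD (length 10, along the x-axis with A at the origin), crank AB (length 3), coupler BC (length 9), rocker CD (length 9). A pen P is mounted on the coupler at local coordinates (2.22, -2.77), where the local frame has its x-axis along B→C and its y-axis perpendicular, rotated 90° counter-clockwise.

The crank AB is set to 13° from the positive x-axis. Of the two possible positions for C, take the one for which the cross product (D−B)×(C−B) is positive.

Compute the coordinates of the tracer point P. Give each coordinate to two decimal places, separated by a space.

A=(0,0), D=(10.00,0)
B = A + 3.00·(cos13°, sin13°) = (2.9231, 0.6749)
|BD| = 7.1090
circle(B,9.00) ∩ circle(D,9.00): a=3.5545, h=8.2683
  candidates: C₊=(7.2465,8.5684) cross=58.780; C₋=(5.6766,-7.8936) cross=-58.780
  mode + wants cross > 0 → take C=(7.2465,8.5684) (cross=58.780)
ex = (C−B)/|BC| = (0.4804,0.8771); ey = (-0.8771,0.4804)
P = B + 2.22·ex + -2.77·ey = (6.4190,1.2913)

6.42 1.29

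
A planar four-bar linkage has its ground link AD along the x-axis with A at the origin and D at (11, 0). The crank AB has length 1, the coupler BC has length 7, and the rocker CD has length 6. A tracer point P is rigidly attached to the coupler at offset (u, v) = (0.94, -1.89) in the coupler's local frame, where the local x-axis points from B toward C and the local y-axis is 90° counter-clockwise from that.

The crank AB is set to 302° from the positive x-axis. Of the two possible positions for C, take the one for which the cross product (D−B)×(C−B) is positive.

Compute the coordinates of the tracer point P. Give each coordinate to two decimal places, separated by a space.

2.43 -1.77

A=(0,0), D=(11.00,0)
B = A + 1.00·(cos302°, sin302°) = (0.5299, -0.8480)
|BD| = 10.5044
circle(B,7.00) ∩ circle(D,6.00): a=5.8710, h=3.8120
  candidates: C₊=(6.0740,3.4255) cross=40.043; C₋=(6.6895,-4.1737) cross=-40.043
  mode + wants cross > 0 → take C=(6.0740,3.4255) (cross=40.043)
ex = (C−B)/|BC| = (0.7920,0.6105); ey = (-0.6105,0.7920)
P = B + 0.94·ex + -1.89·ey = (2.4283,-1.7711)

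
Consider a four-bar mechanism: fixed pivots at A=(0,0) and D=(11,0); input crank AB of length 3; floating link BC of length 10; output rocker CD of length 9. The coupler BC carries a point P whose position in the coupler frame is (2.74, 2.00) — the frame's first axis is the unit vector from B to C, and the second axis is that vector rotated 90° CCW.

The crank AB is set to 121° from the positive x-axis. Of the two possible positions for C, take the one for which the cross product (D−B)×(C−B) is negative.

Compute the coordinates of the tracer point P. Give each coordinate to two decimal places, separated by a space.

A=(0,0), D=(11.00,0)
B = A + 3.00·(cos121°, sin121°) = (-1.5451, 2.5715)
|BD| = 12.8060
circle(B,10.00) ∩ circle(D,9.00): a=7.1448, h=6.9965
  candidates: C₊=(6.8591,7.9908) cross=89.597; C₋=(4.0492,-5.7172) cross=-89.597
  mode - wants cross < 0 → take C=(4.0492,-5.7172) (cross=-89.597)
ex = (C−B)/|BC| = (0.5594,-0.8289); ey = (0.8289,0.5594)
P = B + 2.74·ex + 2.00·ey = (1.6455,1.4193)

1.65 1.42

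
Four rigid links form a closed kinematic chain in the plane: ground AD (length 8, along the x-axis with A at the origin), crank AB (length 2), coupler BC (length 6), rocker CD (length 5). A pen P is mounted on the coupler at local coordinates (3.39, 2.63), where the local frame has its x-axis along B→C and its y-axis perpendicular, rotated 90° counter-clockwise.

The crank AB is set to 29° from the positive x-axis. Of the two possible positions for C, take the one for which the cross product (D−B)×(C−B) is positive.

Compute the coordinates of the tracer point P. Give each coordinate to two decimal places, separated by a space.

2.73 5.15

A=(0,0), D=(8.00,0)
B = A + 2.00·(cos29°, sin29°) = (1.7492, 0.9696)
|BD| = 6.3255
circle(B,6.00) ∩ circle(D,5.00): a=4.0323, h=4.4431
  candidates: C₊=(6.4149,4.7421) cross=28.105; C₋=(5.0528,-4.0390) cross=-28.105
  mode + wants cross > 0 → take C=(6.4149,4.7421) (cross=28.105)
ex = (C−B)/|BC| = (0.7776,0.6287); ey = (-0.6287,0.7776)
P = B + 3.39·ex + 2.63·ey = (2.7317,5.1462)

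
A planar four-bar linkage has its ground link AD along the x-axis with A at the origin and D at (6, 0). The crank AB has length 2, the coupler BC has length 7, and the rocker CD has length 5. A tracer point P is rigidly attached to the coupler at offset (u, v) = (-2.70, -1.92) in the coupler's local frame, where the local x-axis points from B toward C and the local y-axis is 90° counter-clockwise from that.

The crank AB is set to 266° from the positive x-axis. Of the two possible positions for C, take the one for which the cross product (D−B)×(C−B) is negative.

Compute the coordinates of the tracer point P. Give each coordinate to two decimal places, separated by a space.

A=(0,0), D=(6.00,0)
B = A + 2.00·(cos266°, sin266°) = (-0.1395, -1.9951)
|BD| = 6.4556
circle(B,7.00) ∩ circle(D,5.00): a=5.0866, h=4.8090
  candidates: C₊=(3.2119,4.1505) cross=31.044; C₋=(6.1843,-4.9966) cross=-31.044
  mode - wants cross < 0 → take C=(6.1843,-4.9966) (cross=-31.044)
ex = (C−B)/|BC| = (0.9034,-0.4288); ey = (0.4288,0.9034)
P = B + -2.70·ex + -1.92·ey = (-3.4020,-2.5720)

-3.40 -2.57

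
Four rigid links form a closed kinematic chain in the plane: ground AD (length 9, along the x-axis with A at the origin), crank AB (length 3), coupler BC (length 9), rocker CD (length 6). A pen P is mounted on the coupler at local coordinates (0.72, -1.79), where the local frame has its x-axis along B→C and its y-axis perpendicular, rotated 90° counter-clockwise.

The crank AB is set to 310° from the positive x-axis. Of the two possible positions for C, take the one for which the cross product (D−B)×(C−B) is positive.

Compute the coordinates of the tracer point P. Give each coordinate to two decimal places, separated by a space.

A=(0,0), D=(9.00,0)
B = A + 3.00·(cos310°, sin310°) = (1.9284, -2.2981)
|BD| = 7.4357
circle(B,9.00) ∩ circle(D,6.00): a=6.7438, h=5.9600
  candidates: C₊=(6.4999,5.4543) cross=44.317; C₋=(10.1840,-5.8820) cross=-44.317
  mode + wants cross > 0 → take C=(6.4999,5.4543) (cross=44.317)
ex = (C−B)/|BC| = (0.5080,0.8614); ey = (-0.8614,0.5080)
P = B + 0.72·ex + -1.79·ey = (3.8360,-2.5872)

3.84 -2.59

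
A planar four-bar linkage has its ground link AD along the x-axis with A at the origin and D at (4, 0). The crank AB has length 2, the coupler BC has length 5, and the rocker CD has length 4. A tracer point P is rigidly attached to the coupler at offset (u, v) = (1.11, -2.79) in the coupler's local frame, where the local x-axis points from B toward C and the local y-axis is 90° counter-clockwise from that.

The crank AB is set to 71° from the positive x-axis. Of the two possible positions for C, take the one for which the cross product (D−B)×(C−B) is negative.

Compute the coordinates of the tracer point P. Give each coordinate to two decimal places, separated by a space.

A=(0,0), D=(4.00,0)
B = A + 2.00·(cos71°, sin71°) = (0.6511, 1.8910)
|BD| = 3.8459
circle(B,5.00) ∩ circle(D,4.00): a=3.0930, h=3.9285
  candidates: C₊=(5.2761,3.7910) cross=15.109; C₋=(1.4128,-3.0506) cross=-15.109
  mode - wants cross < 0 → take C=(1.4128,-3.0506) (cross=-15.109)
ex = (C−B)/|BC| = (0.1523,-0.9883); ey = (0.9883,0.1523)
P = B + 1.11·ex + -2.79·ey = (-1.9372,0.3690)

-1.94 0.37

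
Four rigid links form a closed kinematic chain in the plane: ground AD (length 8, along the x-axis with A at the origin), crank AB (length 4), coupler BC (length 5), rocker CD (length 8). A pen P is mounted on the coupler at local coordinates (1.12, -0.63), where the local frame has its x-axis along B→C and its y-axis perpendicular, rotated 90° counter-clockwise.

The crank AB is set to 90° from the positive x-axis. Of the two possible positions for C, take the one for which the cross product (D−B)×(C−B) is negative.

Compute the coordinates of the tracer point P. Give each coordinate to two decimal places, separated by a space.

-0.62 2.87

A=(0,0), D=(8.00,0)
B = A + 4.00·(cos90°, sin90°) = (0.0000, 4.0000)
|BD| = 8.9443
circle(B,5.00) ∩ circle(D,8.00): a=2.2920, h=4.4437
  candidates: C₊=(4.0373,6.9496) cross=39.746; C₋=(0.0627,-0.9996) cross=-39.746
  mode - wants cross < 0 → take C=(0.0627,-0.9996) (cross=-39.746)
ex = (C−B)/|BC| = (0.0125,-0.9999); ey = (0.9999,0.0125)
P = B + 1.12·ex + -0.63·ey = (-0.6159,2.8722)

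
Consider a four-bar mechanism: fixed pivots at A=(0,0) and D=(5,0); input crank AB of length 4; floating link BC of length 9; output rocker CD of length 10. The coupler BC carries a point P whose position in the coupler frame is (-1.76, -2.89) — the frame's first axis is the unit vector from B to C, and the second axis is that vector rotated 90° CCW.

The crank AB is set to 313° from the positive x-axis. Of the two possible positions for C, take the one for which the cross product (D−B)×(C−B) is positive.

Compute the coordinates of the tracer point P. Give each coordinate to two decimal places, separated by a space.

5.79 -1.48

A=(0,0), D=(5.00,0)
B = A + 4.00·(cos313°, sin313°) = (2.7280, -2.9254)
|BD| = 3.7041
circle(B,9.00) ∩ circle(D,10.00): a=-0.7127, h=8.9717
  candidates: C₊=(-4.7949,2.0148) cross=33.232; C₋=(9.3766,-8.9914) cross=-33.232
  mode + wants cross > 0 → take C=(-4.7949,2.0148) (cross=33.232)
ex = (C−B)/|BC| = (-0.8359,0.5489); ey = (-0.5489,-0.8359)
P = B + -1.76·ex + -2.89·ey = (5.7855,-1.4758)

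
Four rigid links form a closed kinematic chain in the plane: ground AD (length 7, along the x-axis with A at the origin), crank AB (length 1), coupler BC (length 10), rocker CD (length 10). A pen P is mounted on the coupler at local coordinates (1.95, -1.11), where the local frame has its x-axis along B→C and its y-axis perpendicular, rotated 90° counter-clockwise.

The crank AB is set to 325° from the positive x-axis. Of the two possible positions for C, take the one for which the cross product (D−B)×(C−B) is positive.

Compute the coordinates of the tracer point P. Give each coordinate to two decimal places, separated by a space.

A=(0,0), D=(7.00,0)
B = A + 1.00·(cos325°, sin325°) = (0.8192, -0.5736)
|BD| = 6.2074
circle(B,10.00) ∩ circle(D,10.00): a=3.1037, h=9.5062
  candidates: C₊=(3.0312,9.1787) cross=59.009; C₋=(4.7880,-9.7523) cross=-59.009
  mode + wants cross > 0 → take C=(3.0312,9.1787) (cross=59.009)
ex = (C−B)/|BC| = (0.2212,0.9752); ey = (-0.9752,0.2212)
P = B + 1.95·ex + -1.11·ey = (2.3330,1.0826)

2.33 1.08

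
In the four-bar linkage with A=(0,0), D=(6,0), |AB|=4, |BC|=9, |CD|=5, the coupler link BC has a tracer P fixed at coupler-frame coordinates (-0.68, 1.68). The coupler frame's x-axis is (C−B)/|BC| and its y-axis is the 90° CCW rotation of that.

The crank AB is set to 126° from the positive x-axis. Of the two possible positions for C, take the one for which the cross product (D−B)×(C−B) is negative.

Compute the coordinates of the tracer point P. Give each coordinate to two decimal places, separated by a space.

A=(0,0), D=(6.00,0)
B = A + 4.00·(cos126°, sin126°) = (-2.3511, 3.2361)
|BD| = 8.9562
circle(B,9.00) ∩ circle(D,5.00): a=7.6044, h=4.8138
  candidates: C₊=(6.4789,4.9770) cross=43.113; C₋=(3.0002,-4.0002) cross=-43.113
  mode - wants cross < 0 → take C=(3.0002,-4.0002) (cross=-43.113)
ex = (C−B)/|BC| = (0.5946,-0.8040); ey = (0.8040,0.5946)
P = B + -0.68·ex + 1.68·ey = (-1.4047,4.7817)

-1.40 4.78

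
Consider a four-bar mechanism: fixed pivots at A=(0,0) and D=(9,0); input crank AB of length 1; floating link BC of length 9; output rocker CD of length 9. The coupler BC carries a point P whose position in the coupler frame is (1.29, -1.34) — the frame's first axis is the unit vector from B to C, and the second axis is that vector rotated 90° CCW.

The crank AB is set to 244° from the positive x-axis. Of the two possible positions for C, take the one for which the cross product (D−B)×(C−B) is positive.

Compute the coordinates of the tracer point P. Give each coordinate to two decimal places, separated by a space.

1.33 -0.34

A=(0,0), D=(9.00,0)
B = A + 1.00·(cos244°, sin244°) = (-0.4384, -0.8988)
|BD| = 9.4811
circle(B,9.00) ∩ circle(D,9.00): a=4.7405, h=7.6503
  candidates: C₊=(3.5556,7.1665) cross=72.533; C₋=(5.0061,-8.0653) cross=-72.533
  mode + wants cross > 0 → take C=(3.5556,7.1665) (cross=72.533)
ex = (C−B)/|BC| = (0.4438,0.8961); ey = (-0.8961,0.4438)
P = B + 1.29·ex + -1.34·ey = (1.3349,-0.3374)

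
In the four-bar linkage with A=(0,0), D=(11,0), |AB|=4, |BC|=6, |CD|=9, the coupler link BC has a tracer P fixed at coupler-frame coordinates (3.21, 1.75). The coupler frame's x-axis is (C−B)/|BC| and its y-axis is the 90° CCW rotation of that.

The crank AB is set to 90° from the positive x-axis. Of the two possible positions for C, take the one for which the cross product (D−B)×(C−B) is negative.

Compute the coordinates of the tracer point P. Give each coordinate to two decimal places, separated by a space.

2.78 1.63

A=(0,0), D=(11.00,0)
B = A + 4.00·(cos90°, sin90°) = (0.0000, 4.0000)
|BD| = 11.7047
circle(B,6.00) ∩ circle(D,9.00): a=3.9300, h=4.5337
  candidates: C₊=(5.2428,6.9177) cross=53.066; C₋=(2.1441,-1.6038) cross=-53.066
  mode - wants cross < 0 → take C=(2.1441,-1.6038) (cross=-53.066)
ex = (C−B)/|BC| = (0.3573,-0.9340); ey = (0.9340,0.3573)
P = B + 3.21·ex + 1.75·ey = (2.7815,1.6273)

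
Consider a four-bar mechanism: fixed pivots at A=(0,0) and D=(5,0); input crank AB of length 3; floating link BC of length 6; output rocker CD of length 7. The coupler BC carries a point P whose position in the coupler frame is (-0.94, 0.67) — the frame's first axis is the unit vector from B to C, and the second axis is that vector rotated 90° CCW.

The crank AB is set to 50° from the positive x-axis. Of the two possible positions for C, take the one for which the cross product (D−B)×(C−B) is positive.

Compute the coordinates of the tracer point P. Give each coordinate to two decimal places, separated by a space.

A=(0,0), D=(5.00,0)
B = A + 3.00·(cos50°, sin50°) = (1.9284, 2.2981)
|BD| = 3.8362
circle(B,6.00) ∩ circle(D,7.00): a=0.2237, h=5.9958
  candidates: C₊=(5.6994,6.9650) cross=23.001; C₋=(-1.4844,-2.6367) cross=-23.001
  mode + wants cross > 0 → take C=(5.6994,6.9650) (cross=23.001)
ex = (C−B)/|BC| = (0.6285,0.7778); ey = (-0.7778,0.6285)
P = B + -0.94·ex + 0.67·ey = (0.8164,1.9881)

0.82 1.99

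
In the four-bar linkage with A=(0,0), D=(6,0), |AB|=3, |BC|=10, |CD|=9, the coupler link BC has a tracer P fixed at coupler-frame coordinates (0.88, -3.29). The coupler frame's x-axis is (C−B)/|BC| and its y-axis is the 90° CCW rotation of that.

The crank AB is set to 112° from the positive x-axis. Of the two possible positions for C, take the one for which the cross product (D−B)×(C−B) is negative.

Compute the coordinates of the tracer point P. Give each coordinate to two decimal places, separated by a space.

-4.23 1.39

A=(0,0), D=(6.00,0)
B = A + 3.00·(cos112°, sin112°) = (-1.1238, 2.7816)
|BD| = 7.6476
circle(B,10.00) ∩ circle(D,9.00): a=5.0660, h=8.6218
  candidates: C₊=(6.7311,8.9703) cross=65.936; C₋=(0.4593,-7.0923) cross=-65.936
  mode - wants cross < 0 → take C=(0.4593,-7.0923) (cross=-65.936)
ex = (C−B)/|BC| = (0.1583,-0.9874); ey = (0.9874,0.1583)
P = B + 0.88·ex + -3.29·ey = (-4.2330,1.3918)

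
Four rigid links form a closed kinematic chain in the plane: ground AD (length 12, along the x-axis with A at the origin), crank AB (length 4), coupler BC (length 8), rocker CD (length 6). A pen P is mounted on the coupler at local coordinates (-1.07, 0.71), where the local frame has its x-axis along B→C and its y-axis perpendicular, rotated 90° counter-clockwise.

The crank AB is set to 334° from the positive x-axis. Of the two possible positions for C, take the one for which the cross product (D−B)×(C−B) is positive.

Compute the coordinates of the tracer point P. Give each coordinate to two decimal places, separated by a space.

A=(0,0), D=(12.00,0)
B = A + 4.00·(cos334°, sin334°) = (3.5952, -1.7535)
|BD| = 8.5858
circle(B,8.00) ∩ circle(D,6.00): a=5.9235, h=5.3770
  candidates: C₊=(8.2957,4.7200) cross=46.166; C₋=(10.4920,-5.8074) cross=-46.166
  mode + wants cross > 0 → take C=(8.2957,4.7200) (cross=46.166)
ex = (C−B)/|BC| = (0.5876,0.8092); ey = (-0.8092,0.5876)
P = B + -1.07·ex + 0.71·ey = (2.3920,-2.2021)

2.39 -2.20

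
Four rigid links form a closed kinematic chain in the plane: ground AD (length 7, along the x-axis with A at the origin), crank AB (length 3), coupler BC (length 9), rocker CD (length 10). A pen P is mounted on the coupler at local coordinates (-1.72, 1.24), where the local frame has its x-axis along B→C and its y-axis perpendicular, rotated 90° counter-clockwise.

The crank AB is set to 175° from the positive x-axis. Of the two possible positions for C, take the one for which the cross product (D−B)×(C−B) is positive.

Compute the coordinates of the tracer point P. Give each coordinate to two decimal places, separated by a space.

-4.89 -0.67

A=(0,0), D=(7.00,0)
B = A + 3.00·(cos175°, sin175°) = (-2.9886, 0.2615)
|BD| = 9.9920
circle(B,9.00) ∩ circle(D,10.00): a=4.0452, h=8.0397
  candidates: C₊=(1.2657,8.1925) cross=80.332; C₋=(0.8449,-7.8813) cross=-80.332
  mode + wants cross > 0 → take C=(1.2657,8.1925) (cross=80.332)
ex = (C−B)/|BC| = (0.4727,0.8812); ey = (-0.8812,0.4727)
P = B + -1.72·ex + 1.24·ey = (-4.8943,-0.6681)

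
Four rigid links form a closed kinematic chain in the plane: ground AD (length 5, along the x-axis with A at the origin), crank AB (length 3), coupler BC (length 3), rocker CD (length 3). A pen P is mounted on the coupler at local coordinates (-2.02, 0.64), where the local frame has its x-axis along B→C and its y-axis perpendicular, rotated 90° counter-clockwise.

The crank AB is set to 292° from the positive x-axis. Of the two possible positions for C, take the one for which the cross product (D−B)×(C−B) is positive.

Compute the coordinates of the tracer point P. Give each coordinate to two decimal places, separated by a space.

-0.08 -4.53

A=(0,0), D=(5.00,0)
B = A + 3.00·(cos292°, sin292°) = (1.1238, -2.7816)
|BD| = 4.7709
circle(B,3.00) ∩ circle(D,3.00): a=2.3855, h=1.8192
  candidates: C₊=(2.0013,0.0873) cross=8.679; C₋=(4.1226,-2.8688) cross=-8.679
  mode + wants cross > 0 → take C=(2.0013,0.0873) (cross=8.679)
ex = (C−B)/|BC| = (0.2925,0.9563); ey = (-0.9563,0.2925)
P = B + -2.02·ex + 0.64·ey = (-0.0790,-4.5260)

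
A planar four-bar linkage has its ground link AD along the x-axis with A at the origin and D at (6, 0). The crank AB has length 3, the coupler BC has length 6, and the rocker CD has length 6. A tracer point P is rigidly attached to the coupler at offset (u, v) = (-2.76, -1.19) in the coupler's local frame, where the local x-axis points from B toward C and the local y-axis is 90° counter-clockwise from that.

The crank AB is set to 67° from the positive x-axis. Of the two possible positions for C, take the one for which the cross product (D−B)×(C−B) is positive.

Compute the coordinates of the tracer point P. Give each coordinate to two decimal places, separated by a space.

A=(0,0), D=(6.00,0)
B = A + 3.00·(cos67°, sin67°) = (1.1722, 2.7615)
|BD| = 5.5618
circle(B,6.00) ∩ circle(D,6.00): a=2.7809, h=5.3166
  candidates: C₊=(6.2259,5.9957) cross=29.570; C₋=(0.9463,-3.2342) cross=-29.570
  mode + wants cross > 0 → take C=(6.2259,5.9957) (cross=29.570)
ex = (C−B)/|BC| = (0.8423,0.5390); ey = (-0.5390,0.8423)
P = B + -2.76·ex + -1.19·ey = (-0.5110,0.2715)

-0.51 0.27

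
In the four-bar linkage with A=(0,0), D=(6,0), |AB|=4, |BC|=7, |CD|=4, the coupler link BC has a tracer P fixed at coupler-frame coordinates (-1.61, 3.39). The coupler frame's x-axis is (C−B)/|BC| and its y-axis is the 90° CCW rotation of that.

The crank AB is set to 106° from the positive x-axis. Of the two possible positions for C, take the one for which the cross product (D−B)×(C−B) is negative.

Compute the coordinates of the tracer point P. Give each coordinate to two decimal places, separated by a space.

0.93 7.00

A=(0,0), D=(6.00,0)
B = A + 4.00·(cos106°, sin106°) = (-1.1025, 3.8450)
|BD| = 8.0765
circle(B,7.00) ∩ circle(D,4.00): a=6.0812, h=3.4668
  candidates: C₊=(5.8958,3.9986) cross=28.000; C₋=(2.5948,-2.0988) cross=-28.000
  mode - wants cross < 0 → take C=(2.5948,-2.0988) (cross=-28.000)
ex = (C−B)/|BC| = (0.5282,-0.8491); ey = (0.8491,0.5282)
P = B + -1.61·ex + 3.39·ey = (0.9256,7.0027)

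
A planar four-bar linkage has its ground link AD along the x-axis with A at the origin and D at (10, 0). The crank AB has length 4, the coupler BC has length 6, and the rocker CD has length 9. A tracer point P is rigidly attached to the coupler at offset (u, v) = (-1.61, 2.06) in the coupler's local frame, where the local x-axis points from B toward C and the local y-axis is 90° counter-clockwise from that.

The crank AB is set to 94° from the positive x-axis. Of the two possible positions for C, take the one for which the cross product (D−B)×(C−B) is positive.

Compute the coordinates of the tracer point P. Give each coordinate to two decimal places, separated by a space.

A=(0,0), D=(10.00,0)
B = A + 4.00·(cos94°, sin94°) = (-0.2790, 3.9903)
|BD| = 11.0264
circle(B,6.00) ∩ circle(D,9.00): a=3.4726, h=4.8930
  candidates: C₊=(4.7289,7.2949) cross=53.951; C₋=(1.1875,-1.8277) cross=-53.951
  mode + wants cross > 0 → take C=(4.7289,7.2949) (cross=53.951)
ex = (C−B)/|BC| = (0.8347,0.5508); ey = (-0.5508,0.8347)
P = B + -1.61·ex + 2.06·ey = (-2.7574,4.8229)

-2.76 4.82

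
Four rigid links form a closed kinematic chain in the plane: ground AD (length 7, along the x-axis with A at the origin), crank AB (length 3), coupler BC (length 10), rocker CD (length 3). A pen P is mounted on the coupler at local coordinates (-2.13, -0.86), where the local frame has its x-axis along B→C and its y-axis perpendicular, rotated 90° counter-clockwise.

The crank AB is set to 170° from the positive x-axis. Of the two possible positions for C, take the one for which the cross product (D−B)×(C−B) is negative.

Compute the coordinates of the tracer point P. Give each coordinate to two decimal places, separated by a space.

-5.25 0.45

A=(0,0), D=(7.00,0)
B = A + 3.00·(cos170°, sin170°) = (-2.9544, 0.5209)
|BD| = 9.9680
circle(B,10.00) ∩ circle(D,3.00): a=9.5486, h=2.9705
  candidates: C₊=(6.7364,2.9884) cross=29.610; C₋=(6.4259,-2.9446) cross=-29.610
  mode - wants cross < 0 → take C=(6.4259,-2.9446) (cross=-29.610)
ex = (C−B)/|BC| = (0.9380,-0.3465); ey = (0.3465,0.9380)
P = B + -2.13·ex + -0.86·ey = (-5.2505,0.4524)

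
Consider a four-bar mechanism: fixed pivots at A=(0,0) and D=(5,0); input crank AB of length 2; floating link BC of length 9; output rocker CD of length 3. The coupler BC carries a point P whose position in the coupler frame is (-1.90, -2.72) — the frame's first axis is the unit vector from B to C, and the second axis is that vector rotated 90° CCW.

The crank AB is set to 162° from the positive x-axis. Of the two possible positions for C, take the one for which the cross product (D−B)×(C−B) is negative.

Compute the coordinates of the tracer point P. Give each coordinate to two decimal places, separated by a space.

A=(0,0), D=(5.00,0)
B = A + 2.00·(cos162°, sin162°) = (-1.9021, 0.6180)
|BD| = 6.9297
circle(B,9.00) ∩ circle(D,3.00): a=8.6599, h=2.4508
  candidates: C₊=(6.9418,2.2868) cross=16.984; C₋=(6.5047,-2.5954) cross=-16.984
  mode - wants cross < 0 → take C=(6.5047,-2.5954) (cross=-16.984)
ex = (C−B)/|BC| = (0.9341,-0.3570); ey = (0.3570,0.9341)
P = B + -1.90·ex + -2.72·ey = (-4.6480,-1.2443)

-4.65 -1.24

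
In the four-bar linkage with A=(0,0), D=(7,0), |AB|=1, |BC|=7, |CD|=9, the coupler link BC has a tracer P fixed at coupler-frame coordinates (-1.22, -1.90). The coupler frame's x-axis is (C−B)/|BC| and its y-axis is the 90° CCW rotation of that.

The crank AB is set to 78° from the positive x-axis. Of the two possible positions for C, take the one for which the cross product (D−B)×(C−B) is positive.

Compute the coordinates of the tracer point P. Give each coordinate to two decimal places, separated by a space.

1.66 -0.75

A=(0,0), D=(7.00,0)
B = A + 1.00·(cos78°, sin78°) = (0.2079, 0.9781)
|BD| = 6.8622
circle(B,7.00) ∩ circle(D,9.00): a=1.0995, h=6.9131
  candidates: C₊=(2.2815,7.6640) cross=47.439; C₋=(0.3107,-6.0211) cross=-47.439
  mode + wants cross > 0 → take C=(2.2815,7.6640) (cross=47.439)
ex = (C−B)/|BC| = (0.2962,0.9551); ey = (-0.9551,0.2962)
P = B + -1.22·ex + -1.90·ey = (1.6612,-0.7499)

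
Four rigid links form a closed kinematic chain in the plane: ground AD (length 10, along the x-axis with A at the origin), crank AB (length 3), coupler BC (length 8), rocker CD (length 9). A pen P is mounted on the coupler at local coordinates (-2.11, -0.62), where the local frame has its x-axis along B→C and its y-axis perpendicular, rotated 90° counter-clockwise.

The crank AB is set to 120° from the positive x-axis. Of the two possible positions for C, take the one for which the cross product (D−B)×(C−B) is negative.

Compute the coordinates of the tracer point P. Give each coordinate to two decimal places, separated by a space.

A=(0,0), D=(10.00,0)
B = A + 3.00·(cos120°, sin120°) = (-1.5000, 2.5981)
|BD| = 11.7898
circle(B,8.00) ∩ circle(D,9.00): a=5.1740, h=6.1017
  candidates: C₊=(4.8914,7.4096) cross=71.937; C₋=(2.2022,-4.4937) cross=-71.937
  mode - wants cross < 0 → take C=(2.2022,-4.4937) (cross=-71.937)
ex = (C−B)/|BC| = (0.4628,-0.8865); ey = (0.8865,0.4628)
P = B + -2.11·ex + -0.62·ey = (-3.0261,4.1816)

-3.03 4.18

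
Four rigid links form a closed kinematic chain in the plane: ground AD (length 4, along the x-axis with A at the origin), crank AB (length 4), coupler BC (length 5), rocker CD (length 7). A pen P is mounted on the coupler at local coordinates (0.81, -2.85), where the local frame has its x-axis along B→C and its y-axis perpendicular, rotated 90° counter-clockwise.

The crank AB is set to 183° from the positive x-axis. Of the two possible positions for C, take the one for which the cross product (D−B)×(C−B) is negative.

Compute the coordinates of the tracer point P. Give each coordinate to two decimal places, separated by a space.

A=(0,0), D=(4.00,0)
B = A + 4.00·(cos183°, sin183°) = (-3.9945, -0.2093)
|BD| = 7.9973
circle(B,5.00) ∩ circle(D,7.00): a=2.4981, h=4.3312
  candidates: C₊=(-1.6106,4.1858) cross=34.638; C₋=(-1.3839,-4.4737) cross=-34.638
  mode - wants cross < 0 → take C=(-1.3839,-4.4737) (cross=-34.638)
ex = (C−B)/|BC| = (0.5221,-0.8529); ey = (0.8529,0.5221)
P = B + 0.81·ex + -2.85·ey = (-6.0023,-2.3882)

-6.00 -2.39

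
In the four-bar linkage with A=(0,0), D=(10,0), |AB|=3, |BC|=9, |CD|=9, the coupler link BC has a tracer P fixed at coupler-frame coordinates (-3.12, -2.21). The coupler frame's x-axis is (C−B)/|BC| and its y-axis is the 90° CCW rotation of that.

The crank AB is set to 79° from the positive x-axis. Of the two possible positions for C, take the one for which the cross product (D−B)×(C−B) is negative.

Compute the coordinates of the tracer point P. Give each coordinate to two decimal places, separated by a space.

-2.41 5.34

A=(0,0), D=(10.00,0)
B = A + 3.00·(cos79°, sin79°) = (0.5724, 2.9449)
|BD| = 9.8768
circle(B,9.00) ∩ circle(D,9.00): a=4.9384, h=7.5241
  candidates: C₊=(7.5296,8.6543) cross=74.314; C₋=(3.0428,-5.7094) cross=-74.314
  mode - wants cross < 0 → take C=(3.0428,-5.7094) (cross=-74.314)
ex = (C−B)/|BC| = (0.2745,-0.9616); ey = (0.9616,0.2745)
P = B + -3.12·ex + -2.21·ey = (-2.4091,5.3384)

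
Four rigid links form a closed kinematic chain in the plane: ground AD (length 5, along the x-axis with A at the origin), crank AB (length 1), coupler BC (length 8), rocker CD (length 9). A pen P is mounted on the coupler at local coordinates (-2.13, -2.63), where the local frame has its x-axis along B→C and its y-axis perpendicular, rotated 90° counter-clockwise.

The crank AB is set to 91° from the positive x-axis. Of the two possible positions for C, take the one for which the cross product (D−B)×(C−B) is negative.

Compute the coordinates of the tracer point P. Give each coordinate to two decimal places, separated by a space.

A=(0,0), D=(5.00,0)
B = A + 1.00·(cos91°, sin91°) = (-0.0175, 0.9998)
|BD| = 5.1161
circle(B,8.00) ∩ circle(D,9.00): a=0.8966, h=7.9496
  candidates: C₊=(2.4155,8.6209) cross=40.671; C₋=(-0.6917,-6.9717) cross=-40.671
  mode - wants cross < 0 → take C=(-0.6917,-6.9717) (cross=-40.671)
ex = (C−B)/|BC| = (-0.0843,-0.9964); ey = (0.9964,-0.0843)
P = B + -2.13·ex + -2.63·ey = (-2.4586,3.3439)

-2.46 3.34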